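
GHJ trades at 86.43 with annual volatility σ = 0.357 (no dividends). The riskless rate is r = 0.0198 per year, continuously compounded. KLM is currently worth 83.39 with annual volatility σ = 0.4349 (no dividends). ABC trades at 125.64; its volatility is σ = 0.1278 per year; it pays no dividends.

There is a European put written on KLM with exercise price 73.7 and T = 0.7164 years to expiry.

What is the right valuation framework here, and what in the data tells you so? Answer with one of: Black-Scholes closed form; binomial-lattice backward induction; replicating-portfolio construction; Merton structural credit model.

framework: Black-Scholes closed form

Key observation: everything needed for the exact continuous-time valuation of the European put on KLM (strike 73.7) is given, and no feature rules the closed form out.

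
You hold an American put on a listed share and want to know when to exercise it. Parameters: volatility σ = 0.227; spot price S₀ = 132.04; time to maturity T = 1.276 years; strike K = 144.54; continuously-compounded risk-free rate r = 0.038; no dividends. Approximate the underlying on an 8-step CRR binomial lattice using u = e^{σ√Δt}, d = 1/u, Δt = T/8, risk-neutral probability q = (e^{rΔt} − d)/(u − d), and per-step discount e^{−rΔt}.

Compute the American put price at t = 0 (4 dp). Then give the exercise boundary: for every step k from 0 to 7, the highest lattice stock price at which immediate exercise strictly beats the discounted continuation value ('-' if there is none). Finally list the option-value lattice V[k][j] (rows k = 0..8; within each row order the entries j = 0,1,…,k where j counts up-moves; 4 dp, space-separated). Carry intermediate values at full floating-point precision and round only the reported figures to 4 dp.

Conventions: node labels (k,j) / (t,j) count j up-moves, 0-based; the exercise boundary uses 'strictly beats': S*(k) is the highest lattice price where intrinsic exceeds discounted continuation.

Δt=0.15950  u=1.09489  d=0.91333  q=0.51083  discount=0.99396
step 8 (expiry): payoffs max(K−S,0) = 80.6067 67.8971 52.6610 34.3960 12.5000 0.0000 0.0000 0.0000 0.0000
step 7: (k=7,j=0): S=70.0002, K−S=74.5398, hold=73.6663 ⇒ V=74.5398 exercise | (k=7,j=1): S=83.9159, K−S=60.6241, hold=59.7507 ⇒ V=60.6241 exercise | (k=7,j=2): S=100.5978, K−S=43.9422, hold=43.0687 ⇒ V=43.9422 exercise | (k=7,j=3): S=120.5961, K−S=23.9439, hold=23.0705 ⇒ V=23.9439 exercise | (k=7,j=4): S=144.5699, K−S=0.0000, hold=6.0776 ⇒ V=6.0776 continue | (k=7,j=5): S=173.3095, K−S=0.0000, hold=0.0000 ⇒ V=0.0000 continue | (k=7,j=6): S=207.7624, K−S=0.0000, hold=0.0000 ⇒ V=0.0000 continue | (k=7,j=7): S=249.0643, K−S=0.0000, hold=0.0000 ⇒ V=0.0000 continue  boundary S*=120.5961
step 6: (k=6,j=0): S=76.6429, K−S=67.8971, hold=67.0237 ⇒ V=67.8971 exercise | (k=6,j=1): S=91.8790, K−S=52.6610, hold=51.7876 ⇒ V=52.6610 exercise | (k=6,j=2): S=110.1440, K−S=34.3960, hold=33.5226 ⇒ V=34.3960 exercise | (k=6,j=3): S=132.0400, K−S=12.5000, hold=14.7277 ⇒ V=14.7277 continue | (k=6,j=4): S=158.2888, K−S=0.0000, hold=2.9550 ⇒ V=2.9550 continue | (k=6,j=5): S=189.7556, K−S=0.0000, hold=0.0000 ⇒ V=0.0000 continue | (k=6,j=6): S=227.4779, K−S=0.0000, hold=0.0000 ⇒ V=0.0000 continue  boundary S*=110.1440
step 5: (k=5,j=0): S=83.9159, K−S=60.6241, hold=59.7507 ⇒ V=60.6241 exercise | (k=5,j=1): S=100.5978, K−S=43.9422, hold=43.0687 ⇒ V=43.9422 exercise | (k=5,j=2): S=120.5961, K−S=23.9439, hold=24.2016 ⇒ V=24.2016 continue | (k=5,j=3): S=144.5699, K−S=0.0000, hold=8.6611 ⇒ V=8.6611 continue | (k=5,j=4): S=173.3095, K−S=0.0000, hold=1.4367 ⇒ V=1.4367 continue | (k=5,j=5): S=207.7624, K−S=0.0000, hold=0.0000 ⇒ V=0.0000 continue  boundary S*=100.5978
step 4: (k=4,j=0): S=91.8790, K−S=52.6610, hold=51.7876 ⇒ V=52.6610 exercise | (k=4,j=1): S=110.1440, K−S=34.3960, hold=33.6534 ⇒ V=34.3960 exercise | (k=4,j=2): S=132.0400, K−S=12.5000, hold=16.1647 ⇒ V=16.1647 continue | (k=4,j=3): S=158.2888, K−S=0.0000, hold=4.9406 ⇒ V=4.9406 continue | (k=4,j=4): S=189.7556, K−S=0.0000, hold=0.6986 ⇒ V=0.6986 continue  boundary S*=110.1440
step 3: (k=3,j=0): S=100.5978, K−S=43.9422, hold=43.0687 ⇒ V=43.9422 exercise | (k=3,j=1): S=120.5961, K−S=23.9439, hold=24.9312 ⇒ V=24.9312 continue | (k=3,j=2): S=144.5699, K−S=0.0000, hold=10.3680 ⇒ V=10.3680 continue | (k=3,j=3): S=173.3095, K−S=0.0000, hold=2.7569 ⇒ V=2.7569 continue  boundary S*=100.5978
step 2: (k=2,j=0): S=110.1440, K−S=34.3960, hold=34.0239 ⇒ V=34.3960 exercise | (k=2,j=1): S=132.0400, K−S=12.5000, hold=17.3862 ⇒ V=17.3862 continue | (k=2,j=2): S=158.2888, K−S=0.0000, hold=6.4408 ⇒ V=6.4408 continue  boundary S*=110.1440
step 1: (k=1,j=0): S=120.5961, K−S=23.9439, hold=25.5514 ⇒ V=25.5514 continue | (k=1,j=1): S=144.5699, K−S=0.0000, hold=11.7236 ⇒ V=11.7236 continue  boundary S*=-
step 0: (k=0,j=0): S=132.0400, K−S=12.5000, hold=18.3760 ⇒ V=18.3760 continue  boundary S*=-

price = 18.3760
boundary = - - 110.1440 100.5978 110.1440 100.5978 110.1440 120.5961
tree:
18.3760
25.5514 11.7236
34.3960 17.3862 6.4408
43.9422 24.9312 10.3680 2.7569
52.6610 34.3960 16.1647 4.9406 0.6986
60.6241 43.9422 24.2016 8.6611 1.4367 0.0000
67.8971 52.6610 34.3960 14.7277 2.9550 0.0000 0.0000
74.5398 60.6241 43.9422 23.9439 6.0776 0.0000 0.0000 0.0000
80.6067 67.8971 52.6610 34.3960 12.5000 0.0000 0.0000 0.0000 0.0000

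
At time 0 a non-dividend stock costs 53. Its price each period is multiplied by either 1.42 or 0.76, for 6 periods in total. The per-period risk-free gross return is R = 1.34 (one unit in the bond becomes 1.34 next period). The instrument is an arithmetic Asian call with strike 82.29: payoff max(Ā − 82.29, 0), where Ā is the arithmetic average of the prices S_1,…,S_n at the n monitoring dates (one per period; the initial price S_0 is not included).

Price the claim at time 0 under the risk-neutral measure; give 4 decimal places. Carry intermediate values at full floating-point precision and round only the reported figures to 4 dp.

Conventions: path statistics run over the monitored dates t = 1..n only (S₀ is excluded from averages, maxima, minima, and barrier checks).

price = 14.7542

Set p* = 0.8788 (from d < R < u); the path-dependent value is the discounted p*-expectation over all price paths.
Enumerate all 2^6 = 64 price paths (U = up ×1.42, D = down ×0.76); each path with k up-moves has probability p*^k·(1−p*)^(6−k).
DDDDDD: Ā=22.5820, payoff=0.0000, prob=0.000003
UDDDDD: Ā=42.1926, payoff=0.0000, prob=0.000023
DUDDDD: Ā=36.3626, payoff=0.0000, prob=0.000023
UUDDDD: Ā=67.9407, payoff=0.0000, prob=0.000167
DDUDDD: Ā=31.9318, payoff=0.0000, prob=0.000023
UDUDDD: Ā=59.6621, payoff=0.0000, prob=0.000167
DUUDDD: Ā=53.8321, payoff=0.0000, prob=0.000167
UUUDDD: Ā=100.5811, payoff=18.2911, prob=0.001209
DDDUDD: Ā=28.5644, payoff=0.0000, prob=0.000023
UDDUDD: Ā=53.3704, payoff=0.0000, prob=0.000167
DUDUDD: Ā=47.5404, payoff=0.0000, prob=0.000167
UUDUDD: Ā=88.8255, payoff=6.5355, prob=0.001209
DDUUDD: Ā=43.1096, payoff=0.0000, prob=0.000167
UDUUDD: Ā=80.5469, payoff=0.0000, prob=0.001209
DUUUDD: Ā=74.7169, payoff=0.0000, prob=0.001209
UUUUDD: Ā=139.6026, payoff=57.3126, prob=0.008763
DDDDUD: Ā=26.0052, payoff=0.0000, prob=0.000023
UDDDUD: Ā=48.5887, payoff=0.0000, prob=0.000167
DUDDUD: Ā=42.7587, payoff=0.0000, prob=0.000167
UUDDUD: Ā=79.8912, payoff=0.0000, prob=0.001209
DDUDUD: Ā=38.3279, payoff=0.0000, prob=0.000167
UDUDUD: Ā=71.6126, payoff=0.0000, prob=0.001209
DUUDUD: Ā=65.7826, payoff=0.0000, prob=0.001209
UUUDUD: Ā=122.9096, payoff=40.6196, prob=0.008763
DDDUUD: Ā=34.9605, payoff=0.0000, prob=0.000167
UDDUUD: Ā=65.3209, payoff=0.0000, prob=0.001209
DUDUUD: Ā=59.4909, payoff=0.0000, prob=0.001209
UUDUUD: Ā=111.1540, payoff=28.8640, prob=0.008763
DDUUUD: Ā=55.0601, payoff=0.0000, prob=0.001209
UDUUUD: Ā=102.8754, payoff=20.5854, prob=0.008763
DUUUUD: Ā=97.0454, payoff=14.7554, prob=0.008763
UUUUUD: Ā=181.3216, payoff=99.0316, prob=0.063528
DDDDDU: Ā=24.0602, payoff=0.0000, prob=0.000023
UDDDDU: Ā=44.9546, payoff=0.0000, prob=0.000167
DUDDDU: Ā=39.1246, payoff=0.0000, prob=0.000167
UUDDDU: Ā=73.1012, payoff=0.0000, prob=0.001209
DDUDDU: Ā=34.6938, payoff=0.0000, prob=0.000167
UDUDDU: Ā=64.8226, payoff=0.0000, prob=0.001209
DUUDDU: Ā=58.9926, payoff=0.0000, prob=0.001209
UUUDDU: Ā=110.2229, payoff=27.9329, prob=0.008763
DDDUDU: Ā=31.3264, payoff=0.0000, prob=0.000167
UDDUDU: Ā=58.5308, payoff=0.0000, prob=0.001209
DUDUDU: Ā=52.7008, payoff=0.0000, prob=0.001209
UUDUDU: Ā=98.4673, payoff=16.1773, prob=0.008763
DDUUDU: Ā=48.2700, payoff=0.0000, prob=0.001209
UDUUDU: Ā=90.1887, payoff=7.8987, prob=0.008763
DUUUDU: Ā=84.3587, payoff=2.0687, prob=0.008763
UUUUDU: Ā=157.6176, payoff=75.3276, prob=0.063528
DDDDUU: Ā=28.7671, payoff=0.0000, prob=0.000167
UDDDUU: Ā=53.7491, payoff=0.0000, prob=0.001209
DUDDUU: Ā=47.9191, payoff=0.0000, prob=0.001209
UUDDUU: Ā=89.5331, payoff=7.2431, prob=0.008763
DDUDUU: Ā=43.4883, payoff=0.0000, prob=0.001209
UDUDUU: Ā=81.2545, payoff=0.0000, prob=0.008763
DUUDUU: Ā=75.4245, payoff=0.0000, prob=0.008763
UUUDUU: Ā=140.9246, payoff=58.6346, prob=0.063528
DDDUUU: Ā=40.1209, payoff=0.0000, prob=0.001209
UDDUUU: Ā=74.9627, payoff=0.0000, prob=0.008763
DUDUUU: Ā=69.1327, payoff=0.0000, prob=0.008763
UUDUUU: Ā=129.1690, payoff=46.8790, prob=0.063528
DDUUUU: Ā=64.7019, payoff=0.0000, prob=0.008763
UDUUUU: Ā=120.8904, payoff=38.6004, prob=0.063528
DUUUUU: Ā=115.0604, payoff=32.7704, prob=0.063528
UUUUUU: Ā=214.9813, payoff=132.6913, prob=0.460579
Price = Σ prob·payoff / R^6 = 85.416799 / 5.789336 = 14.7542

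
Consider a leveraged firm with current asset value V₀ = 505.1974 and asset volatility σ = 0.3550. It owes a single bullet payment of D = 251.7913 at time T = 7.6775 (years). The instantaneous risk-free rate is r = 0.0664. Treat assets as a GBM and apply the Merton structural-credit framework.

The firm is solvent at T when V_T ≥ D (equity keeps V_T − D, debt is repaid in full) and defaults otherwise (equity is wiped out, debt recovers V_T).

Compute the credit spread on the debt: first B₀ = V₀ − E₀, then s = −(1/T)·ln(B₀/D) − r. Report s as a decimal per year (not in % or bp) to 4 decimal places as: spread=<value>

Equity is a call on the firm's assets struck at D = 251.7913:
d₁ = [ln(V₀/D) + (r + σ²/2)T] / (σ√T)
   = [ln(505.1974/251.7913) + (0.0664 + 0.5·0.3550²)·7.6775] / (0.3550·√7.6775)
   = [0.696349 + 0.993564] / 0.983645 = 1.718012
d₂ = d₁ − σ√T = 1.718012 − 0.983645 = 0.734367
N(d₁) = 0.957103,  N(d₂) = 0.768637,  e^(−rT) = 0.600624
E₀ = V₀·N(d₁) − D·e^(−rT)·N(d₂)
   = 505.1974·0.957103 − 251.7913·0.600624·0.768637 = 367.283307
B₀ = V₀ − E₀ = 505.1974 − 367.283307 = 137.914093
spread = −(1/T)·ln(B₀/D) − r = −(1/7.6775)·ln(137.914093/251.7913) − 0.0664 = 0.01200698

spread=0.0120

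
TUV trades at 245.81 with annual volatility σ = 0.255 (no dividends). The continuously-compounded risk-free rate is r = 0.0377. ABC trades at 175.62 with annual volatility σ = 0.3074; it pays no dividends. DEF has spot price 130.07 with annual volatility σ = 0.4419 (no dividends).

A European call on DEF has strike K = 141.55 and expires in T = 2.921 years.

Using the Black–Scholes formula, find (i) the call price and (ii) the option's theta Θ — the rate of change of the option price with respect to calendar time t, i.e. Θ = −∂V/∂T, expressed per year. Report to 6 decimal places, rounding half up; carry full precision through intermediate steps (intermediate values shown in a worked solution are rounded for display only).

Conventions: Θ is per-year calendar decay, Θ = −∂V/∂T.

price = 39.456330
Θ = -7.910965

σ√T = 0.4419·√2.921 = 0.755248
d₁ = (ln(S/K) + (r+σ²/2)T) / (σ√T) = (ln(130.07/141.55) + (0.0377+0.4419²/2)·2.921) / 0.755248 = (-0.084580 + 0.395322) / 0.755248 = 0.411443
d₂ = d₁ − σ√T = 0.411443 − 0.755248 = -0.343806
e^{−rT} = 0.895725
N(d₁) = 0.659626,  N(d₂) = 0.365496
Call price V = S·N(d₁) − K·e^{−rT}·N(d₂) = 85.797561 − 46.341231 = 39.456330
φ(d₁) = (1/√(2π))·e^{−d₁²/2} = 0.366564
Θ = −S·φ(d₁)·σ/(2√T) − r·K·e^{−rT}·N(d₂) = −6.163901 − 1.747064 = -7.910965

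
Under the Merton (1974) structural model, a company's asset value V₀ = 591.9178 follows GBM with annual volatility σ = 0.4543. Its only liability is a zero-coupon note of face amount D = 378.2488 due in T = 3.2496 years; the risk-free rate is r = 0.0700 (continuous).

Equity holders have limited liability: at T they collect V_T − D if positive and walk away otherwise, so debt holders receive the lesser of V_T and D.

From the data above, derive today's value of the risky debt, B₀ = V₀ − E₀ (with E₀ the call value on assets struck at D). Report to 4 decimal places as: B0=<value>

B0=263.4213

Apply the equity-as-call identities (strike 378.2488, horizon 3.2496 years):
d₁ = [ln(V₀/D) + (r + σ²/2)T] / (σ√T)
   = [ln(591.9178/378.2488) + (0.0700 + 0.5·0.4543²)·3.2496] / (0.4543·√3.2496)
   = [0.447816 + 0.562812] / 0.818951 = 1.234052
d₂ = d₁ − σ√T = 1.234052 − 0.818951 = 0.415101
N(d₁) = 0.891408,  N(d₂) = 0.660966,  e^(−rT) = 0.796545
E₀ = V₀·N(d₁) − D·e^(−rT)·N(d₂)
   = 591.9178·0.891408 − 378.2488·0.796545·0.660966 = 328.496525
B₀ = V₀ − E₀ = 591.9178 − 328.496525 = 263.421275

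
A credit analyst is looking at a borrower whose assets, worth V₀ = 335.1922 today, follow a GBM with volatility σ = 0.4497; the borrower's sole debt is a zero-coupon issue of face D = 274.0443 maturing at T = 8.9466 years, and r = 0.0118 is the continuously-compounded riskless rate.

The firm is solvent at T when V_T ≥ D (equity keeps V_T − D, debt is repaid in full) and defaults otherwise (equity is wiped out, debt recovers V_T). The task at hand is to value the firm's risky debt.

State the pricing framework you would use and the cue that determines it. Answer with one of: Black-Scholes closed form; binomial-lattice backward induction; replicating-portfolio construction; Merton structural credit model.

Key observation: the asked-for credit quantity lives on the firm's capital structure — asset value, asset volatility, debt face 274.0443 — which is the structural model's domain.

framework: Merton structural credit model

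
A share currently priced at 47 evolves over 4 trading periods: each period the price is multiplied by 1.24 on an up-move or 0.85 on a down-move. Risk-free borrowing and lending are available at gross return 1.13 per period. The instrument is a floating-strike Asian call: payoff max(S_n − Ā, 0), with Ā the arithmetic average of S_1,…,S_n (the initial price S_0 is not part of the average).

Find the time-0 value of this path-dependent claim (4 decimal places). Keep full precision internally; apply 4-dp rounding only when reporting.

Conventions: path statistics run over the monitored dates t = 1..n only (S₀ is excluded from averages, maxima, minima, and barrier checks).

price = 8.0225

With p* = (R−d)/(u−d) = 0.7179, sum probability × payoff across the paths and divide by R^4.
Enumerate all 2^4 = 16 price paths (U = up ×1.24, D = down ×0.85); each path with k up-moves has probability p*^k·(1−p*)^(4−k).
DDDD: Ā=31.8264, payoff=0.0000, prob=0.006329
UDDD: Ā=46.4291, payoff=0.0000, prob=0.016109
DUDD: Ā=41.8466, payoff=0.0000, prob=0.016109
UUDD: Ā=61.0468, payoff=0.0000, prob=0.041006
DDUD: Ā=37.9515, payoff=0.0000, prob=0.016109
UDUD: Ā=55.3645, payoff=0.0000, prob=0.041006
DUUD: Ā=50.7820, payoff=1.4310, prob=0.041006
UUUD: Ā=74.0820, payoff=2.0876, prob=0.104378
DDDU: Ā=34.6406, payoff=1.1506, prob=0.016109
UDDU: Ā=50.5346, payoff=1.6785, prob=0.041006
DUDU: Ā=45.9521, payoff=6.2610, prob=0.041006
UUDU: Ā=67.0360, payoff=9.1336, prob=0.104378
DDUU: Ā=42.0570, payoff=10.1561, prob=0.041006
UDUU: Ā=61.3537, payoff=14.8159, prob=0.104378
DUUU: Ā=56.7712, payoff=19.3984, prob=0.104378
UUUU: Ā=82.8191, payoff=28.2989, prob=0.265689
Price = Σ prob·payoff / R^4 = 13.080413 / 1.630474 = 8.0225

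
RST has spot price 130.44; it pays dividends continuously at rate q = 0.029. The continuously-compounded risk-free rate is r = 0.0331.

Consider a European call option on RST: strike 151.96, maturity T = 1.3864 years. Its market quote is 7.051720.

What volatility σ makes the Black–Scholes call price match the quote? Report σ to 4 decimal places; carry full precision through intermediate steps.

sigma = 0.2361

At σ = 0.2361 the Black–Scholes value reproduces the quote:
σ√T = 0.2361·√1.3864 = 0.277997
d₁ = (ln(S/K) + (r−q+σ²/2)T) / (σ√T) = (ln(130.44/151.96) + (0.0331−0.029+0.2361²/2)·1.3864) / 0.277997 = (-0.152704 + 0.044325) / 0.277997 = -0.389855
d₂ = d₁ − σ√T = -0.389855 − 0.277997 = -0.667852
e^{−rT} = 0.955147
e^{−qT} = 0.960592
N(d₁) = 0.348322,  N(d₂) = 0.252114
V = S·e^{−qT}·N(d₁) − K·e^{−rT}·N(d₂) = 43.644599 − 36.592879 = 7.051720 (the quoted price), and the Black–Scholes price is strictly increasing in σ, so σ is unique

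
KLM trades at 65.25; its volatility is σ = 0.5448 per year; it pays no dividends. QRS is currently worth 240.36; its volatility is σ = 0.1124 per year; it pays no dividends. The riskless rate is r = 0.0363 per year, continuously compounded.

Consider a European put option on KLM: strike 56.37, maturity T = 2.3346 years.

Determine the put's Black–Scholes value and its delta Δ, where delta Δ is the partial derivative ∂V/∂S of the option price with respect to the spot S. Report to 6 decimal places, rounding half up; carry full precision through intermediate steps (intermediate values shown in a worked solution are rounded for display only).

σ√T = 0.5448·√2.3346 = 0.832422
d₁ = (ln(S/K) + (r+σ²/2)T) / (σ√T) = (ln(65.25/56.37) + (0.0363+0.5448²/2)·2.3346) / 0.832422 = (0.146289 + 0.431209) / 0.832422 = 0.693756
d₂ = d₁ − σ√T = 0.693756 − 0.832422 = -0.138665
e^{−rT} = 0.918746
N(−d₁) = 0.243918,  N(−d₂) = 0.555143
Put price V = K·e^{−rT}·N(−d₂) − S·N(−d₁) = 28.750667 − 15.915617 = 12.835049
Δ = −N(−d₁) = -0.243918

price = 12.835049
Δ = -0.243918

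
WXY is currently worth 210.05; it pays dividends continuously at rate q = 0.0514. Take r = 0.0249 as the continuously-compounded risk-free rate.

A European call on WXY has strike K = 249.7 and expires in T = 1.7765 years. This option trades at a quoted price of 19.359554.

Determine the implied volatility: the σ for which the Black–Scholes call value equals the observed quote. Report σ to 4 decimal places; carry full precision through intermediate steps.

sigma = 0.3399

At σ = 0.3399 the Black–Scholes value reproduces the quote:
σ√T = 0.3399·√1.7765 = 0.453037
d₁ = (ln(S/K) + (r−q+σ²/2)T) / (σ√T) = (ln(210.05/249.7) + (0.0249−0.0514+0.3399²/2)·1.7765) / 0.453037 = (-0.172915 + 0.055544) / 0.453037 = -0.259075
d₂ = d₁ − σ√T = -0.259075 − 0.453037 = -0.712112
e^{−rT} = 0.956729
e^{−qT} = 0.912733
N(d₁) = 0.397789,  N(d₂) = 0.238198
V = S·e^{−qT}·N(d₁) − K·e^{−rT}·N(d₂) = 76.263866 − 56.904312 = 19.359554 (the observed quote) — the price is monotone increasing in volatility, hence this σ is the only solution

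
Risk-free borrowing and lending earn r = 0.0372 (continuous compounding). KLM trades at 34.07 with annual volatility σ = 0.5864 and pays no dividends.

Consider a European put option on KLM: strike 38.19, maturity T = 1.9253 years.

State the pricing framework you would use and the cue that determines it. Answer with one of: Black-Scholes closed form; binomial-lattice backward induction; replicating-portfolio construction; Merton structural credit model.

Key observation: the strike-38.19 put on KLM is European-exercise on a continuously-modelled lognormal underlying, so its value is a single closed-form evaluation.

framework: Black-Scholes closed form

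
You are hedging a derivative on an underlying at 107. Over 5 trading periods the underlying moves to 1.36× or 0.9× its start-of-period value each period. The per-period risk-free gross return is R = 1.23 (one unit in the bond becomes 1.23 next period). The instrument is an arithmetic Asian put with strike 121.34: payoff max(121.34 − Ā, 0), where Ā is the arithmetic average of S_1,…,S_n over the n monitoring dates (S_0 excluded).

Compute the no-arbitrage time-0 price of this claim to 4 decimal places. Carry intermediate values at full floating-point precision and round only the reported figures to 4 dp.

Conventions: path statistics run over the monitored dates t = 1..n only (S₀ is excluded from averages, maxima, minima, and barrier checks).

price = 0.3243

Under the martingale measure an up-move has probability p* = 0.7174; value the claim as the probability-weighted average of per-path payoffs, discounted 5 periods at R = 1.23.
Enumerate all 2^5 = 32 price paths (U = up ×1.36, D = down ×0.9); each path with k up-moves has probability p*^k·(1−p*)^(5−k).
DDDDD: Ā=78.8716, payoff=42.4684, prob=0.001803
UDDDD: Ā=119.1838, payoff=2.1562, prob=0.004576
DUDDD: Ā=109.3398, payoff=12.0002, prob=0.004576
UUDDD: Ā=165.2246, payoff=0.0000, prob=0.011616
DDUDD: Ā=100.4802, payoff=20.8598, prob=0.004576
UDUDD: Ā=151.8367, payoff=0.0000, prob=0.011616
DUUDD: Ā=141.9927, payoff=0.0000, prob=0.011616
UUUDD: Ā=214.5668, payoff=0.0000, prob=0.029488
DDDUD: Ā=92.5066, payoff=28.8334, prob=0.004576
UDDUD: Ā=139.7877, payoff=0.0000, prob=0.011616
DUDUD: Ā=129.9437, payoff=0.0000, prob=0.011616
UUDUD: Ā=196.3593, payoff=0.0000, prob=0.029488
DDUUD: Ā=121.0841, payoff=0.2559, prob=0.011616
UDUUD: Ā=182.9715, payoff=0.0000, prob=0.029488
DUUUD: Ā=173.1275, payoff=0.0000, prob=0.029488
UUUUD: Ā=261.6149, payoff=0.0000, prob=0.074853
DDDDU: Ā=85.3303, payoff=36.0097, prob=0.004576
UDDDU: Ā=128.9435, payoff=0.0000, prob=0.011616
DUDDU: Ā=119.0995, payoff=2.2405, prob=0.011616
UUDDU: Ā=179.9726, payoff=0.0000, prob=0.029488
DDUDU: Ā=110.2399, payoff=11.1001, prob=0.011616
UDUDU: Ā=166.5848, payoff=0.0000, prob=0.029488
DUUDU: Ā=156.7408, payoff=0.0000, prob=0.029488
UUUDU: Ā=236.8527, payoff=0.0000, prob=0.074853
DDDUU: Ā=102.2663, payoff=19.0737, prob=0.011616
UDDUU: Ā=154.5357, payoff=0.0000, prob=0.029488
DUDUU: Ā=144.6917, payoff=0.0000, prob=0.029488
UUDUU: Ā=218.6453, payoff=0.0000, prob=0.074853
DDUUU: Ā=135.8321, payoff=0.0000, prob=0.029488
UDUUU: Ā=205.2574, payoff=0.0000, prob=0.074853
DUUUU: Ā=195.4134, payoff=0.0000, prob=0.074853
UUUUU: Ā=295.2914, payoff=0.0000, prob=0.190012
Price = Σ prob·payoff / R^5 = 0.913035 / 2.815306 = 0.3243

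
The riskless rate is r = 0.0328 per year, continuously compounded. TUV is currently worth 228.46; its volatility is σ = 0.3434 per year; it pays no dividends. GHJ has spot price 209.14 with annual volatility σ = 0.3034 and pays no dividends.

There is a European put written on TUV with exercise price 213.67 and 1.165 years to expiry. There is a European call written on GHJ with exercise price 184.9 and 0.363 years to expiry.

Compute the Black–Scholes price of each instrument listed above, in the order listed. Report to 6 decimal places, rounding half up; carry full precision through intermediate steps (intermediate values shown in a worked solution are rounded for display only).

[TUV put K=213.67]
σ√T = 0.3434·√1.165 = 0.370649
d₁ = (ln(S/K) + (r+σ²/2)T) / (σ√T) = (ln(228.46/213.67) + (0.0328+0.3434²/2)·1.165) / 0.370649 = (0.066928 + 0.106902) / 0.370649 = 0.468990
d₂ = d₁ − σ√T = 0.468990 − 0.370649 = 0.098341
e^{−rT} = 0.962509
N(−d₁) = 0.319538,  N(−d₂) = 0.460831
price = K·e^{−rT}·N(−d₂) − S·N(−d₁) = 94.774147 − 73.001741 = 21.772406
[GHJ call K=184.9]
σ√T = 0.3034·√0.363 = 0.182797
d₁ = (ln(S/K) + (r+σ²/2)T) / (σ√T) = (ln(209.14/184.9) + (0.0328+0.3034²/2)·0.363) / 0.182797 = (0.123189 + 0.028614) / 0.182797 = 0.830443
d₂ = d₁ − σ√T = 0.830443 − 0.182797 = 0.647646
e^{−rT} = 0.988164
N(d₁) = 0.796856,  N(d₂) = 0.741393
price = S·N(d₁) − K·e^{−rT}·N(d₂) = 166.654451 − 135.461107 = 31.193344

price(TUV put K=213.67) = 21.772406
price(GHJ call K=184.9) = 31.193344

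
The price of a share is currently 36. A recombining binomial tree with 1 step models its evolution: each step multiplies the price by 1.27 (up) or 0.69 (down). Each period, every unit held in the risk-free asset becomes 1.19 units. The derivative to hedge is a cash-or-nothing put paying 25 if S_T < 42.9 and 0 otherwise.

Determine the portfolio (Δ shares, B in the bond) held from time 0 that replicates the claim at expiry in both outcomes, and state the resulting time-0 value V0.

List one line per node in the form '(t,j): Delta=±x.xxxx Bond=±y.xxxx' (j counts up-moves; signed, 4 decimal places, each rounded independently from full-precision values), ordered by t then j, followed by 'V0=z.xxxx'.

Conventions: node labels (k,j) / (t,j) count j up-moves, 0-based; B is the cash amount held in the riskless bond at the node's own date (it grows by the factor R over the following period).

No-arbitrage ⇒ martingale measure with p* = (R−d)/(u−d) = 0.8621.
Terminal payoffs: V(1,0)=25.0000, V(1,1)=0.0000
(0,0): S=36.0000. Δ = (V_up−V_dn)/(S_up−S_dn) = (0.0000−25.0000)/(45.7200−24.8400) = -1.1973. V = [p*·0.0000 + (1−p*)·25.0000]/1.19 = 2.8977. B = V − Δ·S = 46.0012.
As a check, the time-0 holding Δ(0,0)·S0 + B(0,0) comes to 2.8977 — exactly V0.

(0,0): Delta=-1.1973 Bond=46.0012
V0=2.8977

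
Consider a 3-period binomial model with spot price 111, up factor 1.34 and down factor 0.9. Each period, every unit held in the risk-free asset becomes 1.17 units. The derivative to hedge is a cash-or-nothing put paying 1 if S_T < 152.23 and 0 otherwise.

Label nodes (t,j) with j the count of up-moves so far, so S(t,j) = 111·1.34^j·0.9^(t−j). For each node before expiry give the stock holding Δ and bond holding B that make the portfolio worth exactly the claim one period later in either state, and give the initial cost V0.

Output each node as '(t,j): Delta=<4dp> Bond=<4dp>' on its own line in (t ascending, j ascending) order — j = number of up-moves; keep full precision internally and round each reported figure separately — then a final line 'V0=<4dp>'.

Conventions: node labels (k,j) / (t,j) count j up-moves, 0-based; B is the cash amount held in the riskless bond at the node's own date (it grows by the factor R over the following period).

(0,0): Delta=-0.0071 Bond=0.9948
(1,0): Delta=-0.0119 Bond=1.6474
(1,1): Delta=-0.0050 Bond=0.8596
(2,0): Delta=0.0000 Bond=0.8547
(2,1): Delta=-0.0170 Bond=2.6030
(2,2): Delta=0.0000 Bond=0.0000
V0=0.2076

No-arbitrage ⇒ martingale measure with p* = (R−d)/(u−d) = 0.6136.
At maturity the claim pays: V(3,0)=1.0000, V(3,1)=1.0000, V(3,2)=0.0000, V(3,3)=0.0000
Node (2,0) S=89.9100: V=(p*·1.0000+(1−p*)·1.0000)/1.17=0.8547; Δ=(1.0000−1.0000)/(120.4794−80.9190)=0.0000; B=V−Δ·S=0.8547
Node (2,1) S=133.8660: V=(p*·0.0000+(1−p*)·1.0000)/1.17=0.3302; Δ=(0.0000−1.0000)/(179.3804−120.4794)=-0.0170; B=V−Δ·S=2.6030
Node (2,2) S=199.3116: V=(p*·0.0000+(1−p*)·0.0000)/1.17=0.0000; Δ=(0.0000−0.0000)/(267.0775−179.3804)=0.0000; B=V−Δ·S=0.0000
Node (1,0) S=99.9000: V=(p*·0.3302+(1−p*)·0.8547)/1.17=0.4554; Δ=(0.3302−0.8547)/(133.8660−89.9100)=-0.0119; B=V−Δ·S=1.6474
Node (1,1) S=148.7400: V=(p*·0.0000+(1−p*)·0.3302)/1.17=0.1090; Δ=(0.0000−0.3302)/(199.3116−133.8660)=-0.0050; B=V−Δ·S=0.8596
Node (0,0) S=111.0000: V=(p*·0.1090+(1−p*)·0.4554)/1.17=0.2076; Δ=(0.1090−0.4554)/(148.7400−99.9000)=-0.0071; B=V−Δ·S=0.9948
Verification: the root portfolio costs Δ(0,0)·S0 + B(0,0) = 0.2076, matching V0.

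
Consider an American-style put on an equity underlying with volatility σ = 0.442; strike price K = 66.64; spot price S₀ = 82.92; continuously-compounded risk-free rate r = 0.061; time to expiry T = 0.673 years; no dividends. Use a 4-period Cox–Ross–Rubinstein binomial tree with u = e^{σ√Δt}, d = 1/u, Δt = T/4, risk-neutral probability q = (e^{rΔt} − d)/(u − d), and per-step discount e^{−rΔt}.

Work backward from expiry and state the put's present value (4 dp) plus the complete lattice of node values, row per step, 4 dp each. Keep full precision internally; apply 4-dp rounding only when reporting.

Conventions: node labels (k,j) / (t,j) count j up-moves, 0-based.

Δt=0.16825  u=1.19878  d=0.83418  q=0.48309  discount=0.98979
step 4 (expiry): payoffs max(K−S,0) = 26.4880 8.9390 0.0000 0.0000 0.0000
k=3: (k=3,j=0): S=48.1333, K−S=18.5067, hold=17.8263 ⇒ V=18.5067 exercise | (k=3,j=1): S=69.1706, K−S=0.0000, hold=4.5734 ⇒ V=4.5734 continue | (k=3,j=2): S=99.4025, K−S=0.0000, hold=0.0000 ⇒ V=0.0000 continue | (k=3,j=3): S=142.8477, K−S=0.0000, hold=0.0000 ⇒ V=0.0000 continue
k=2: (k=2,j=0): S=57.7010, K−S=8.9390, hold=11.6554 ⇒ V=11.6554 continue | (k=2,j=1): S=82.9200, K−S=0.0000, hold=2.3399 ⇒ V=2.3399 continue | (k=2,j=2): S=119.1613, K−S=0.0000, hold=0.0000 ⇒ V=0.0000 continue
k=1: (k=1,j=0): S=69.1706, K−S=0.0000, hold=7.0821 ⇒ V=7.0821 continue | (k=1,j=1): S=99.4025, K−S=0.0000, hold=1.1972 ⇒ V=1.1972 continue
k=0: (k=0,j=0): S=82.9200, K−S=0.0000, hold=4.1958 ⇒ V=4.1958 continue

price = 4.1958
tree:
4.1958
7.0821 1.1972
11.6554 2.3399 0.0000
18.5067 4.5734 0.0000 0.0000
26.4880 8.9390 0.0000 0.0000 0.0000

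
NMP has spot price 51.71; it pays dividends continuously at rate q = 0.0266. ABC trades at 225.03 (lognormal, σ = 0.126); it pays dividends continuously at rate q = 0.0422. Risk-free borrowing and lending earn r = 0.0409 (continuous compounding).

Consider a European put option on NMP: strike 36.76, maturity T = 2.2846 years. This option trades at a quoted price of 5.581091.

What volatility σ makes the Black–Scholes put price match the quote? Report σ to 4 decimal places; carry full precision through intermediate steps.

At σ = 0.4857 the Black–Scholes value reproduces the quote:
σ√T = 0.4857·√2.2846 = 0.734130
d₁ = (ln(S/K) + (r−q+σ²/2)T) / (σ√T) = (ln(51.71/36.76) + (0.0409−0.0266+0.4857²/2)·2.2846) / 0.734130 = (0.341241 + 0.302143) / 0.734130 = 0.876390
d₂ = d₁ − σ√T = 0.876390 − 0.734130 = 0.142259
e^{−rT} = 0.910793
e^{−qT} = 0.941039
N(−d₁) = 0.190409,  N(−d₂) = 0.443438
V = K·e^{−rT}·N(−d₂) − S·e^{−qT}·N(−d₁) = 14.846614 − 9.265523 = 5.581091 (matching the quote); vega is positive throughout, so no other σ reproduces this price

sigma = 0.4857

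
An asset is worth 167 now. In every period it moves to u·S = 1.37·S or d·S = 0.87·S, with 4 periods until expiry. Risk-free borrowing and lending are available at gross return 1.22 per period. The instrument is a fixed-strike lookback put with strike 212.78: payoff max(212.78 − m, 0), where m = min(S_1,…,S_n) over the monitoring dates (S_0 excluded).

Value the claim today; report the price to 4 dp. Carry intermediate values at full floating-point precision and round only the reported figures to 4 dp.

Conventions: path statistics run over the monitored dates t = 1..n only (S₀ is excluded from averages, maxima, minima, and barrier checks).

Risk-neutral up-probability p* = (R−d)/(u−d) = (1.22−0.87)/(1.37−0.87) = 0.7000; the claim prices as the p*-weighted sum of path payoffs discounted by R^4.
Enumerate all 2^4 = 16 price paths (U = up ×1.37, D = down ×0.87); each path with k up-moves has probability p*^k·(1−p*)^(4−k).
DDDD: m=95.6739, payoff=117.1061, prob=0.008100
UDDD: m=150.6589, payoff=62.1211, prob=0.018900
DUDD: m=145.2900, payoff=67.4900, prob=0.018900
UUDD: m=228.7900, payoff=0.0000, prob=0.044100
DDUD: m=126.4023, payoff=86.3777, prob=0.018900
UDUD: m=199.0473, payoff=13.7327, prob=0.044100
DUUD: m=145.2900, payoff=67.4900, prob=0.044100
UUUD: m=228.7900, payoff=0.0000, prob=0.102900
DDDU: m=109.9700, payoff=102.8100, prob=0.018900
UDDU: m=173.1712, payoff=39.6088, prob=0.044100
DUDU: m=145.2900, payoff=67.4900, prob=0.044100
UUDU: m=228.7900, payoff=0.0000, prob=0.102900
DDUU: m=126.4023, payoff=86.3777, prob=0.044100
UDUU: m=199.0473, payoff=13.7327, prob=0.102900
DUUU: m=145.2900, payoff=67.4900, prob=0.102900
UUUU: m=228.7900, payoff=0.0000, prob=0.240100
Price = Σ prob·payoff / R^4 = 27.445909 / 2.215335 = 12.3891

price = 12.3891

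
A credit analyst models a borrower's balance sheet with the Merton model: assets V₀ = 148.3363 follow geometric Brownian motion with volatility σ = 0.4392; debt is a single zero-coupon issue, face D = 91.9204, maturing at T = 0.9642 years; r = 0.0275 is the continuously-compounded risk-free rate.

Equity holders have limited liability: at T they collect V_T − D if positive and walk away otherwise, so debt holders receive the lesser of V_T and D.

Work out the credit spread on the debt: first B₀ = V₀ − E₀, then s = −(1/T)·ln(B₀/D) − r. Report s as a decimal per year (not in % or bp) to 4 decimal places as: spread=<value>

Work the structural quantities from V₀ = 148.3363 against face 91.9204:
d₁ = [ln(V₀/D) + (r + σ²/2)T] / (σ√T)
   = [ln(148.3363/91.9204) + (0.0275 + 0.5·0.4392²)·0.9642] / (0.4392·√0.9642)
   = [0.478559 + 0.119511] / 0.431267 = 1.386775
d₂ = d₁ − σ√T = 1.386775 − 0.431267 = 0.955509
N(d₁) = 0.917245,  N(d₂) = 0.830340,  e^(−rT) = 0.973833
E₀ = V₀·N(d₁) − D·e^(−rT)·N(d₂)
   = 148.3363·0.917245 − 91.9204·0.973833·0.830340 = 61.732752
B₀ = V₀ − E₀ = 148.3363 − 61.732752 = 86.603548
spread = −(1/T)·ln(B₀/D) − r = −(1/0.9642)·ln(86.603548/91.9204) − 0.0275 = 0.03429444

spread=0.0343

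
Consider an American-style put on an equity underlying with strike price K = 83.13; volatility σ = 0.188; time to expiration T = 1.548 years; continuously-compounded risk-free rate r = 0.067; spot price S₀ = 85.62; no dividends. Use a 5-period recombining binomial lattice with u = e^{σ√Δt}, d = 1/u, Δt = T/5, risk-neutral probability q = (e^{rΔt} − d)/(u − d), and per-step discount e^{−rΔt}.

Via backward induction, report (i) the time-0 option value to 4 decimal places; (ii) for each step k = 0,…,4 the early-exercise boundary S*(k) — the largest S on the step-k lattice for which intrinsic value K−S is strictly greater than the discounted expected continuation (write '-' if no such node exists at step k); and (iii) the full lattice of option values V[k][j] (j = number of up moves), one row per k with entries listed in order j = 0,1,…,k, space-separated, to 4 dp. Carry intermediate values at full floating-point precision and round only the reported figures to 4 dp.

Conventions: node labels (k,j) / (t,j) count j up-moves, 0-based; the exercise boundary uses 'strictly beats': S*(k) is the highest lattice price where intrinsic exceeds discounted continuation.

Δt=0.30960  u=1.11027  d=0.90068  q=0.57387  discount=0.97947
step 5 (expiry): payoffs max(K−S,0) = 32.3813 20.5717 6.0139 0.0000 0.0000 0.0000
step 4: (k=4,j=0): S=56.3450, K−S=26.7850, hold=25.0784 ⇒ V=26.7850 exercise | (k=4,j=1): S=69.4569, K−S=13.6731, hold=11.9665 ⇒ V=13.6731 exercise | (k=4,j=2): S=85.6200, K−S=0.0000, hold=2.5101 ⇒ V=2.5101 continue | (k=4,j=3): S=105.5444, K−S=0.0000, hold=0.0000 ⇒ V=0.0000 continue | (k=4,j=4): S=130.1054, K−S=0.0000, hold=0.0000 ⇒ V=0.0000 continue  boundary S*=69.4569
step 3: (k=3,j=0): S=62.5583, K−S=20.5717, hold=18.8650 ⇒ V=20.5717 exercise | (k=3,j=1): S=77.1161, K−S=6.0139, hold=7.1177 ⇒ V=7.1177 continue | (k=3,j=2): S=95.0616, K−S=0.0000, hold=1.0476 ⇒ V=1.0476 continue | (k=3,j=3): S=117.1832, K−S=0.0000, hold=0.0000 ⇒ V=0.0000 continue  boundary S*=62.5583
step 2: (k=2,j=0): S=69.4569, K−S=13.6731, hold=12.5870 ⇒ V=13.6731 exercise | (k=2,j=1): S=85.6200, K−S=0.0000, hold=3.5597 ⇒ V=3.5597 continue | (k=2,j=2): S=105.5444, K−S=0.0000, hold=0.4373 ⇒ V=0.4373 continue  boundary S*=69.4569
step 1: (k=1,j=0): S=77.1161, K−S=6.0139, hold=7.7077 ⇒ V=7.7077 continue | (k=1,j=1): S=95.0616, K−S=0.0000, hold=1.7315 ⇒ V=1.7315 continue  boundary S*=-
step 0: (k=0,j=0): S=85.6200, K−S=0.0000, hold=4.1903 ⇒ V=4.1903 continue  boundary S*=-

price = 4.1903
boundary = - - 69.4569 62.5583 69.4569
tree:
4.1903
7.7077 1.7315
13.6731 3.5597 0.4373
20.5717 7.1177 1.0476 0.0000
26.7850 13.6731 2.5101 0.0000 0.0000
32.3813 20.5717 6.0139 0.0000 0.0000 0.0000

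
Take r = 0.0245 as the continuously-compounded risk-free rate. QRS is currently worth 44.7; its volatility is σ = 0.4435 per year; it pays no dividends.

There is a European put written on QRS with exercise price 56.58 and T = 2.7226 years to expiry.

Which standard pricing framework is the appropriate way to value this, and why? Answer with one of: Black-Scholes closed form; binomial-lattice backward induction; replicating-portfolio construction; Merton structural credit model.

framework: Black-Scholes closed form

Key observation: a European-exercise option on QRS struck at 56.58 — a GBM underlying with constant parameters — admits an analytic price: the data contain no early exercise, no discrete tree, no debt structure.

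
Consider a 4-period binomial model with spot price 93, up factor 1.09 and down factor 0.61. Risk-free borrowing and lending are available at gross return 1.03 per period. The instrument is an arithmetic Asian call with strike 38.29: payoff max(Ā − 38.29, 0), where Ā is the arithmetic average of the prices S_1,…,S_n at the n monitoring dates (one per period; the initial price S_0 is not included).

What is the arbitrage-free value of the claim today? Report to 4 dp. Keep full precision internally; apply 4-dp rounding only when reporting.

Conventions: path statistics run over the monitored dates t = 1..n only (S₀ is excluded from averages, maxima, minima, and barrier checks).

price = 55.0037

Set p* = 0.8750 (from d < R < u); the path-dependent value is the discounted p*-expectation over all price paths.
Enumerate all 2^4 = 16 price paths (U = up ×1.09, D = down ×0.61); each path with k up-moves has probability p*^k·(1−p*)^(4−k).
DDDD: Ā=31.3303, payoff=0.0000, prob=0.000244
UDDD: Ā=55.9836, payoff=17.6936, prob=0.001709
DUDD: Ā=44.8236, payoff=6.5336, prob=0.001709
UUDD: Ā=80.0947, payoff=41.8047, prob=0.011963
DDUD: Ā=38.0160, payoff=0.0000, prob=0.001709
UDUD: Ā=67.9303, payoff=29.6403, prob=0.011963
DUUD: Ā=56.7703, payoff=18.4803, prob=0.011963
UUUD: Ā=101.4420, payoff=63.1520, prob=0.083740
DDDU: Ā=33.8634, payoff=0.0000, prob=0.001709
UDDU: Ā=60.5100, payoff=22.2200, prob=0.011963
DUDU: Ā=49.3500, payoff=11.0600, prob=0.011963
UUDU: Ā=88.1828, payoff=49.8928, prob=0.083740
DDUU: Ā=42.5424, payoff=4.2524, prob=0.011963
UDUU: Ā=76.0184, payoff=37.7284, prob=0.083740
DUUU: Ā=64.8584, payoff=26.5684, prob=0.083740
UUUU: Ā=115.8945, payoff=77.6045, prob=0.586182
Price = Σ prob·payoff / R^4 = 61.907140 / 1.125509 = 55.0037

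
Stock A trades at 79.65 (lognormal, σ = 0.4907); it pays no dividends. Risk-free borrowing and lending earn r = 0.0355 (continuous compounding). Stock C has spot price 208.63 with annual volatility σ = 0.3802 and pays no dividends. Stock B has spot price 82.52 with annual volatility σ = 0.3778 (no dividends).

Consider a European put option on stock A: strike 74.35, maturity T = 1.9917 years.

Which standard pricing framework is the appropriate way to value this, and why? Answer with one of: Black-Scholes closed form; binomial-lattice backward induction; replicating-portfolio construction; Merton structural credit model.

Key observation: a European claim on stock A (strike 74.35) — a lognormal (GBM) underlying with constant rate and volatility — has an exact closed-form value; no lattice or capital structure is involved.

framework: Black-Scholes closed form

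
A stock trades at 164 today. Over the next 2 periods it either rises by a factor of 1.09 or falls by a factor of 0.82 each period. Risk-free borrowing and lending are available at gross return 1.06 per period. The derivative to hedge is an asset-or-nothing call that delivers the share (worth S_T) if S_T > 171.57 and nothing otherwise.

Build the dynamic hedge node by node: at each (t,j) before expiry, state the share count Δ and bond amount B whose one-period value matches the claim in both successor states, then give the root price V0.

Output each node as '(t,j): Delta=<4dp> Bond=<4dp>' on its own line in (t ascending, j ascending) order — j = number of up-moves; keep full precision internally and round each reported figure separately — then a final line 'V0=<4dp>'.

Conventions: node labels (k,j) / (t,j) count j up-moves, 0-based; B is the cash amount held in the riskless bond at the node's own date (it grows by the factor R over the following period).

(0,0): Delta=3.6900 Bond=-468.1475
(1,0): Delta=0.0000 Bond=0.0000
(1,1): Delta=4.0370 Bond=-558.2659
V0=137.0188

No-arbitrage ⇒ martingale measure with p* = (R−d)/(u−d) = 0.8889.
Terminal payoffs: V(2,0)=0.0000, V(2,1)=0.0000, V(2,2)=194.8484
  t=1,j=0: stock 134.4800 → up 146.5832 (V=0.0000), down 110.2736 (V=0.0000). Price 0.0000; hedge Δ=0.0000, bond B=0.0000.
  t=1,j=1: stock 178.7600 → up 194.8484 (V=194.8484), down 146.5832 (V=0.0000). Price 163.3949; hedge Δ=4.0370, bond B=-558.2659.
  t=0,j=0: stock 164.0000 → up 178.7600 (V=163.3949), down 134.4800 (V=0.0000). Price 137.0188; hedge Δ=3.6900, bond B=-468.1475.
As a check, the time-0 holding Δ(0,0)·S0 + B(0,0) comes to 137.0188 — exactly V0.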